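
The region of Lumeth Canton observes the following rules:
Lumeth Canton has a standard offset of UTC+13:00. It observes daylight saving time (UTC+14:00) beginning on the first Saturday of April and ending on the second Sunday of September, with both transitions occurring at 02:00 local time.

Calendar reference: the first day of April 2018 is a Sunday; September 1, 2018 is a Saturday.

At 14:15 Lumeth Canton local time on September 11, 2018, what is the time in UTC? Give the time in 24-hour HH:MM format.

1 April 2018 is a Sunday, so the first Saturday is April 7.
1 September 2018 is a Saturday, so the first Sunday is September 2 and the second is September 9.
Daylight saving runs 7 April – 9 September; September 11, 2018 is outside that window, so Lumeth Canton is on standard time at UTC+13:00.
14:15 local − 13h = 01:15 UTC.

01:15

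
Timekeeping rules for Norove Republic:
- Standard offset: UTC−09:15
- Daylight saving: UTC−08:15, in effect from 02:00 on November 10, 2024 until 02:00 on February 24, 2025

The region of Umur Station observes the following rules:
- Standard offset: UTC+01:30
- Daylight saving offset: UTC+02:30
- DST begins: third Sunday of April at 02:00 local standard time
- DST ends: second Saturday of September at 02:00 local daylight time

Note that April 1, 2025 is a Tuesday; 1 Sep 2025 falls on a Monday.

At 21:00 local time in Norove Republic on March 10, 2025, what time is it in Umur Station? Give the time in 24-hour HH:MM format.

March 10, 2025 is outside the daylight-saving period (10 November 2024 – 24 February 2025), so Norove Republic is on standard time, UTC−09:15.
21:00 Norove Republic + 9h15m = 06:15 UTC (rolling into the next day, 11 March 2025).
1 April 2025 is a Tuesday, so the first Sunday is April 6 and the third is April 20.
1 September 2025 is a Monday, so the first Saturday is September 6 and the second is September 13.
At the standard offset (UTC+01:30), 06:15 UTC + 1h30m = 07:45 Umur Station standard time.
The standard-time date in Umur Station, March 11, 2025, does not fall between 20 April and 13 September, so daylight saving is not in effect and Umur Station is at UTC+01:30.
06:15 UTC + 1h30m = 07:45 Umur Station.

07:45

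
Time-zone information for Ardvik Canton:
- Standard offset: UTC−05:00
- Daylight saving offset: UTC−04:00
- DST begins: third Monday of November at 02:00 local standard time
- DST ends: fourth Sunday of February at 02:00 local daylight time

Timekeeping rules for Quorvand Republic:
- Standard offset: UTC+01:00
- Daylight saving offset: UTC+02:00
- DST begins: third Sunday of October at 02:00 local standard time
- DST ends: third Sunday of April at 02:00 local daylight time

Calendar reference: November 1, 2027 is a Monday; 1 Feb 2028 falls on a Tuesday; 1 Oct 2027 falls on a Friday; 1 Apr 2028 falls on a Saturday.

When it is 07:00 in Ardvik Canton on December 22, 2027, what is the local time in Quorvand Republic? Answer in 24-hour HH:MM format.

1 November 2027 is a Monday, so the first Monday is November 1 and the third is November 15.
1 February 2028 is a Tuesday, so the first Sunday is February 6 and the fourth is February 27.
December 22, 2027 lies within the daylight-saving period (15 November 2027 – 27 February 2028), so Ardvik Canton is on daylight time, UTC−04:00.
07:00 Ardvik Canton + 4h = 11:00 UTC.
1 October 2027 is a Friday, so the first Sunday is October 3 and the third is October 17.
1 April 2028 is a Saturday, so the first Sunday is April 2 and the third is April 16.
At the standard offset (UTC+01:00), 11:00 UTC + 1h = 12:00 Quorvand Republic standard time.
The standard-time date in Quorvand Republic, December 22, 2027, lies within the daylight-saving period (17 October 2027 – 16 April 2028), so Quorvand Republic is on daylight time, UTC+02:00.
11:00 UTC + 2h = 13:00 Quorvand Republic.

13:00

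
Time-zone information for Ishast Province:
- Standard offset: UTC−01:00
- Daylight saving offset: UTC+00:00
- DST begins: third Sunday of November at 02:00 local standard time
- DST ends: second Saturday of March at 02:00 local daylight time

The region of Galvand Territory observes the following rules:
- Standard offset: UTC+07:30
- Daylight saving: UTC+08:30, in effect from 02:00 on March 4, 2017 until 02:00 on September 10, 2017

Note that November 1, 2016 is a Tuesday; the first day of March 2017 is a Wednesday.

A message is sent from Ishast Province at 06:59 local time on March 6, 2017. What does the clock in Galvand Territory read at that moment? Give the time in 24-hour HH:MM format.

1 November 2016 is a Tuesday, so the first Sunday is November 6 and the third is November 20.
1 March 2017 is a Wednesday, so the first Saturday is March 4 and the second is March 11.
March 6, 2017 lies within the daylight-saving period (20 November 2016 – 11 March 2017), so Ishast Province is on daylight time, UTC+00:00.
06:59 Ishast Province − 0h = 06:59 UTC.
At the standard offset (UTC+07:30), 06:59 UTC + 7h30m = 14:29 Galvand Territory standard time.
The standard-time date in Galvand Territory, March 6, 2017, falls between 4 March and 10 September, so daylight saving is in effect and Galvand Territory is at UTC+08:30.
06:59 UTC + 8h30m = 15:29 Galvand Territory.

15:29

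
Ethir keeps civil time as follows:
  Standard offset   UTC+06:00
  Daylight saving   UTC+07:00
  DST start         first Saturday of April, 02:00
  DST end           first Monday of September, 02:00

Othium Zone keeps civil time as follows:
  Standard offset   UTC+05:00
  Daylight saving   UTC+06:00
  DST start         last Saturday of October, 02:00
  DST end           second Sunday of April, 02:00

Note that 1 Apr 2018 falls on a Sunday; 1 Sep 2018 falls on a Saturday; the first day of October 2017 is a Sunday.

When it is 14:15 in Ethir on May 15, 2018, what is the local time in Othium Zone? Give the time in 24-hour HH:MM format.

1 April 2018 is a Sunday, so the first Saturday is April 7.
1 September 2018 is a Saturday, so the first Monday is September 3.
May 15, 2018 falls between 7 April and 3 September, so daylight saving is in effect and Ethir is at UTC+07:00.
14:15 Ethir − 7h = 07:15 UTC.
1 October 2017 is a Sunday, so Saturdays fall on 7, 14, 21, 28; the last is October 28.
1 April 2018 is a Sunday, so the first Sunday is April 1 and the second is April 8.
At the standard offset (UTC+05:00), 07:15 UTC + 5h = 12:15 Othium Zone standard time.
Daylight saving runs 28 October 2017 – 8 April 2018; the standard-time date in Othium Zone, May 15, 2018, is outside that window, so Othium Zone is on standard time at UTC+05:00.
07:15 UTC + 5h = 12:15 Othium Zone.

12:15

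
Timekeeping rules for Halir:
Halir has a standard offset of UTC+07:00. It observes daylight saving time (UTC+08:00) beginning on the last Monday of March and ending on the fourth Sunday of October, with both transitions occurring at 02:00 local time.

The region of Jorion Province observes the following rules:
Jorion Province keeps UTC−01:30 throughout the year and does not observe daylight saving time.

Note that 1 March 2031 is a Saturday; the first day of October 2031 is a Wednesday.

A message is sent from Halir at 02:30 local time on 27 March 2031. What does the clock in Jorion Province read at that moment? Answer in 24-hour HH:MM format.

1 March 2031 is a Saturday, so Mondays fall on 3, 10, 17, 24, 31; the last is March 31.
1 October 2031 is a Wednesday, so the first Sunday is October 5 and the fourth is October 26.
27 March 2031 does not fall between 31 March and 26 October, so daylight saving is not in effect and Halir is at UTC+07:00.
02:30 Halir − 7h = 19:30 UTC (rolling into the previous day, 26 March 2031).
Jorion Province has no daylight saving, so its offset is UTC−01:30 year-round.
19:30 UTC − 1h30m = 18:00 Jorion Province.

18:00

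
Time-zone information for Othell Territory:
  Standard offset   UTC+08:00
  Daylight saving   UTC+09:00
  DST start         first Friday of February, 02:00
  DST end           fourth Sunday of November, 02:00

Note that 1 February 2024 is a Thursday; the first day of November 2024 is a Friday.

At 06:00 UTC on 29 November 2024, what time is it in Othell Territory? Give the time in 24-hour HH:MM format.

14:00

1 February 2024 is a Thursday, so the first Friday is February 2.
1 November 2024 is a Friday, so the first Sunday is November 3 and the fourth is November 24.
At the standard offset (UTC+08:00), 06:00 UTC + 8h = 14:00 Othell Territory standard time.
The standard-time date in Othell Territory, 29 November 2024, does not fall between 2 February and 24 November, so daylight saving is not in effect and Othell Territory is at UTC+08:00.
06:00 UTC + 8h = 14:00 local.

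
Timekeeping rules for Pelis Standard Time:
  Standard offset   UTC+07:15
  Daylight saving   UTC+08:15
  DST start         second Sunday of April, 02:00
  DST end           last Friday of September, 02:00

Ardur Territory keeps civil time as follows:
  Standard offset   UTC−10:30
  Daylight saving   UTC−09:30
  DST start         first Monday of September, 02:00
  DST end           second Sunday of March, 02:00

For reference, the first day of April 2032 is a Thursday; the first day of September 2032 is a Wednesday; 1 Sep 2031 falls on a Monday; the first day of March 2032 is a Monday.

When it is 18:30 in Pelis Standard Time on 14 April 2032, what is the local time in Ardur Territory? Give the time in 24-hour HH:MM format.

1 April 2032 is a Thursday, so the first Sunday is April 4 and the second is April 11.
1 September 2032 is a Wednesday, so Fridays fall on 3, 10, 17, 24; the last is September 24.
14 April 2032 lies within the daylight-saving period (11 April – 24 September), so Pelis Standard Time is on daylight time, UTC+08:15.
18:30 Pelis Standard Time − 8h15m = 10:15 UTC.
1 September 2031 is a Monday, so the first Monday is September 1.
1 March 2032 is a Monday, so the first Sunday is March 7 and the second is March 14.
At the standard offset (UTC−10:30), 10:15 UTC − 10h30m = 23:45 Ardur Territory standard time (rolling into the previous day, 13 April 2032).
Daylight saving runs 1 September 2031 – 14 March 2032; the standard-time date in Ardur Territory, 13 April 2032, is outside that window, so Ardur Territory is on standard time at UTC−10:30.
10:15 UTC − 10h30m = 23:45 Ardur Territory (rolling into the previous day, 13 April 2032).

23:45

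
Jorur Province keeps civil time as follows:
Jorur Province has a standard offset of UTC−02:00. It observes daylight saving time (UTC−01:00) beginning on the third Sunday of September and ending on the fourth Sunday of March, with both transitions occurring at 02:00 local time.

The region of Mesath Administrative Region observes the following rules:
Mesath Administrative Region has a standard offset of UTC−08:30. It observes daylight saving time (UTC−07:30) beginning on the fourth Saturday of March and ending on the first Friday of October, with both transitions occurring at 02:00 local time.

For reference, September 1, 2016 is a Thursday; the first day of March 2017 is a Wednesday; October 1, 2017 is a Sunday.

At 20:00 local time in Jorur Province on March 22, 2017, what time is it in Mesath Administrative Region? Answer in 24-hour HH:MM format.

1 September 2016 is a Thursday, so the first Sunday is September 4 and the third is September 18.
1 March 2017 is a Wednesday, so the first Sunday is March 5 and the fourth is March 26.
March 22, 2017 falls between 18 September 2016 and 26 March 2017, so daylight saving is in effect and Jorur Province is at UTC−01:00.
20:00 Jorur Province + 1h = 21:00 UTC.
1 March 2017 is a Wednesday, so the first Saturday is March 4 and the fourth is March 25.
1 October 2017 is a Sunday, so the first Friday is October 6.
At the standard offset (UTC−08:30), 21:00 UTC − 8h30m = 12:30 Mesath Administrative Region standard time.
The standard-time date in Mesath Administrative Region, March 22, 2017, does not fall between 25 March and 6 October, so daylight saving is not in effect and Mesath Administrative Region is at UTC−08:30.
21:00 UTC − 8h30m = 12:30 Mesath Administrative Region.

12:30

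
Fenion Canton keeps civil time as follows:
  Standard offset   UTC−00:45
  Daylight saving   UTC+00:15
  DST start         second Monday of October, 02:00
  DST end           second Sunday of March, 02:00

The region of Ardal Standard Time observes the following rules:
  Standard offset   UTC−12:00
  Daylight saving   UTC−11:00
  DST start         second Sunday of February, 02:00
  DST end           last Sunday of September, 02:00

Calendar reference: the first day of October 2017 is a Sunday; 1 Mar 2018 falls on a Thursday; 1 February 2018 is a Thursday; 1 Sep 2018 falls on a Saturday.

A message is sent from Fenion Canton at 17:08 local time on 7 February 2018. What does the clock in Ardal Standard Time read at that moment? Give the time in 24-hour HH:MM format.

1 October 2017 is a Sunday, so the first Monday is October 2 and the second is October 9.
1 March 2018 is a Thursday, so the first Sunday is March 4 and the second is March 11.
7 February 2018 falls between 9 October 2017 and 11 March 2018, so daylight saving is in effect and Fenion Canton is at UTC+00:15.
17:08 Fenion Canton − 0h15m = 16:53 UTC.
1 February 2018 is a Thursday, so the first Sunday is February 4 and the second is February 11.
1 September 2018 is a Saturday, so Sundays fall on 2, 9, 16, 23, 30; the last is September 30.
At the standard offset (UTC−12:00), 16:53 UTC − 12h = 04:53 Ardal Standard Time standard time.
The standard-time date in Ardal Standard Time, 7 February 2018, is outside the daylight-saving period (11 February – 30 September), so Ardal Standard Time is on standard time, UTC−12:00.
16:53 UTC − 12h = 04:53 Ardal Standard Time.

04:53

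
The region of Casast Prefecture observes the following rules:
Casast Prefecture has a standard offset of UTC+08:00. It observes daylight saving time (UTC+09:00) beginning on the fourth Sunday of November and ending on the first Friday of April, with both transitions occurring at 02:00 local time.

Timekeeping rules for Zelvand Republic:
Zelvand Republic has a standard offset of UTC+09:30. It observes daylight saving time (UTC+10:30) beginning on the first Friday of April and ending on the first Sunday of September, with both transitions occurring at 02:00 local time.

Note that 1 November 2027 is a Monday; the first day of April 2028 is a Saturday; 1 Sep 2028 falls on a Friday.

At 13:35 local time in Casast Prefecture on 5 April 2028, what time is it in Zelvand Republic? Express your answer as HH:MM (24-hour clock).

1 November 2027 is a Monday, so the first Sunday is November 7 and the fourth is November 28.
1 April 2028 is a Saturday, so the first Friday is April 7.
Daylight saving runs 28 November 2027 – 7 April 2028; 5 April 2028 is inside that window, so Casast Prefecture is at UTC+09:00.
13:35 Casast Prefecture − 9h = 04:35 UTC.
1 April 2028 is a Saturday, so the first Friday is April 7.
1 September 2028 is a Friday, so the first Sunday is September 3.
At the standard offset (UTC+09:30), 04:35 UTC + 9h30m = 14:05 Zelvand Republic standard time.
The standard-time date in Zelvand Republic, 5 April 2028, does not fall between 7 April and 3 September, so daylight saving is not in effect and Zelvand Republic is at UTC+09:30.
04:35 UTC + 9h30m = 14:05 Zelvand Republic.

14:05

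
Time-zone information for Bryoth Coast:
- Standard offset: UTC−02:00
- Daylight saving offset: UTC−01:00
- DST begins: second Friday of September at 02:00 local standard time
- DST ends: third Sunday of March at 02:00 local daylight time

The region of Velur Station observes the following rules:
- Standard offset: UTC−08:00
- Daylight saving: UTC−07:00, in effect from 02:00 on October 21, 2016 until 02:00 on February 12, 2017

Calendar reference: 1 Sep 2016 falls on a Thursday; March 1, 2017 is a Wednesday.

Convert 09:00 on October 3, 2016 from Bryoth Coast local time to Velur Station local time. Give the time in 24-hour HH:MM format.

02:00

1 September 2016 is a Thursday, so the first Friday is September 2 and the second is September 9.
1 March 2017 is a Wednesday, so the first Sunday is March 5 and the third is March 19.
Daylight saving runs 9 September 2016 – 19 March 2017; October 3, 2016 is inside that window, so Bryoth Coast is at UTC−01:00.
09:00 Bryoth Coast + 1h = 10:00 UTC.
At the standard offset (UTC−08:00), 10:00 UTC − 8h = 02:00 Velur Station standard time.
Daylight saving runs 21 October 2016 – 12 February 2017; the standard-time date in Velur Station, October 3, 2016, is outside that window, so Velur Station is on standard time at UTC−08:00.
10:00 UTC − 8h = 02:00 Velur Station.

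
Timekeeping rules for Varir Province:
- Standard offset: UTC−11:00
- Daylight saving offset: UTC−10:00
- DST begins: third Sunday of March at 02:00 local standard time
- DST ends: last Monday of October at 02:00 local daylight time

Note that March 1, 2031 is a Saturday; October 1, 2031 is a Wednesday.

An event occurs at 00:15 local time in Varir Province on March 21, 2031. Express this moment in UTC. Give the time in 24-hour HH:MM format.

1 March 2031 is a Saturday, so the first Sunday is March 2 and the third is March 16.
1 October 2031 is a Wednesday, so Mondays fall on 6, 13, 20, 27; the last is October 27.
March 21, 2031 lies within the daylight-saving period (16 March – 27 October), so Varir Province is on daylight time, UTC−10:00.
00:15 local + 10h = 10:15 UTC.

10:15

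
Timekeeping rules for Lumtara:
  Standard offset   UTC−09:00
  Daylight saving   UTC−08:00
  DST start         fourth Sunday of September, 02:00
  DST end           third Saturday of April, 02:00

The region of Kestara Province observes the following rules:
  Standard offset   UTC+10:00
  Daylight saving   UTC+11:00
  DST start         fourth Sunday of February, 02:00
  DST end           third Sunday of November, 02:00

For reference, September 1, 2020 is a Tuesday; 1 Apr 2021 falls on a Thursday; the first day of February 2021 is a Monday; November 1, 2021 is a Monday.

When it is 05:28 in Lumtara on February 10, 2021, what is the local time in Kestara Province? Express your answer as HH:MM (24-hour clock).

1 September 2020 is a Tuesday, so the first Sunday is September 6 and the fourth is September 27.
1 April 2021 is a Thursday, so the first Saturday is April 3 and the third is April 17.
February 10, 2021 lies within the daylight-saving period (27 September 2020 – 17 April 2021), so Lumtara is on daylight time, UTC−08:00.
05:28 Lumtara + 8h = 13:28 UTC.
1 February 2021 is a Monday, so the first Sunday is February 7 and the fourth is February 28.
1 November 2021 is a Monday, so the first Sunday is November 7 and the third is November 21.
At the standard offset (UTC+10:00), 13:28 UTC + 10h = 23:28 Kestara Province standard time.
Daylight saving runs 28 February – 21 November; the standard-time date in Kestara Province, February 10, 2021, is outside that window, so Kestara Province is on standard time at UTC+10:00.
13:28 UTC + 10h = 23:28 Kestara Province.

23:28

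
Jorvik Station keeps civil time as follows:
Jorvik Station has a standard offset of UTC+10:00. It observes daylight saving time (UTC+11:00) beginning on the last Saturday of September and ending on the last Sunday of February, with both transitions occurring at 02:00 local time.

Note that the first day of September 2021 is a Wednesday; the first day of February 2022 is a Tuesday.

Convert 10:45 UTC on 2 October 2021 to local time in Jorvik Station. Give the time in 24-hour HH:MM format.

21:45

1 September 2021 is a Wednesday, so Saturdays fall on 4, 11, 18, 25; the last is September 25.
1 February 2022 is a Tuesday, so Sundays fall on 6, 13, 20, 27; the last is February 27.
At the standard offset (UTC+10:00), 10:45 UTC + 10h = 20:45 Jorvik Station standard time.
Daylight saving runs 25 September 2021 – 27 February 2022; the standard-time date in Jorvik Station, 2 October 2021, is inside that window, so Jorvik Station is at UTC+11:00.
10:45 UTC + 11h = 21:45 local.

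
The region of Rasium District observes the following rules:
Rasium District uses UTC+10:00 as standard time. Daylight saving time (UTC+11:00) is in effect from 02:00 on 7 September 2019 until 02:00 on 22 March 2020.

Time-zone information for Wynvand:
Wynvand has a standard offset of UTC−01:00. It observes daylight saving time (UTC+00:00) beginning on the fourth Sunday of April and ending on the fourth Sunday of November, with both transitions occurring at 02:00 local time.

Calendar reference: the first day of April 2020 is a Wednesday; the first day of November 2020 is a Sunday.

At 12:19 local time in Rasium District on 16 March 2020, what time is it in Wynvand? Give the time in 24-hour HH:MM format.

Daylight saving runs 7 September 2019 – 22 March 2020; 16 March 2020 is inside that window, so Rasium District is at UTC+11:00.
12:19 Rasium District − 11h = 01:19 UTC.
1 April 2020 is a Wednesday, so the first Sunday is April 5 and the fourth is April 26.
1 November 2020 is a Sunday, so the first Sunday is November 1 and the fourth is November 22.
At the standard offset (UTC−01:00), 01:19 UTC − 1h = 00:19 Wynvand standard time.
Daylight saving runs 26 April – 22 November; the standard-time date in Wynvand, 16 March 2020, is outside that window, so Wynvand is on standard time at UTC−01:00.
01:19 UTC − 1h = 00:19 Wynvand.

00:19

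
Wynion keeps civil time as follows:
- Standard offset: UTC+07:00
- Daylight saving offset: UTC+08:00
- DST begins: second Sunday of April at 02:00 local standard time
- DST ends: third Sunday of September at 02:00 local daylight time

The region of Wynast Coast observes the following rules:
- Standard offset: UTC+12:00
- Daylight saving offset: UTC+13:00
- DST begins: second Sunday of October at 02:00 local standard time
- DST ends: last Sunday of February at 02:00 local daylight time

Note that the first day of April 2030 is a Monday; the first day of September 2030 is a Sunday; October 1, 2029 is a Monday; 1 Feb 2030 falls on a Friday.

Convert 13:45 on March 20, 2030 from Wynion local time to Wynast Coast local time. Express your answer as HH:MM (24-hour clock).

18:45

1 April 2030 is a Monday, so the first Sunday is April 7 and the second is April 14.
1 September 2030 is a Sunday, so the first Sunday is September 1 and the third is September 15.
Daylight saving runs 14 April – 15 September; March 20, 2030 is outside that window, so Wynion is on standard time at UTC+07:00.
13:45 Wynion − 7h = 06:45 UTC.
1 October 2029 is a Monday, so the first Sunday is October 7 and the second is October 14.
1 February 2030 is a Friday, so Sundays fall on 3, 10, 17, 24; the last is February 24.
At the standard offset (UTC+12:00), 06:45 UTC + 12h = 18:45 Wynast Coast standard time.
Daylight saving runs 14 October 2029 – 24 February 2030; the standard-time date in Wynast Coast, March 20, 2030, is outside that window, so Wynast Coast is on standard time at UTC+12:00.
06:45 UTC + 12h = 18:45 Wynast Coast.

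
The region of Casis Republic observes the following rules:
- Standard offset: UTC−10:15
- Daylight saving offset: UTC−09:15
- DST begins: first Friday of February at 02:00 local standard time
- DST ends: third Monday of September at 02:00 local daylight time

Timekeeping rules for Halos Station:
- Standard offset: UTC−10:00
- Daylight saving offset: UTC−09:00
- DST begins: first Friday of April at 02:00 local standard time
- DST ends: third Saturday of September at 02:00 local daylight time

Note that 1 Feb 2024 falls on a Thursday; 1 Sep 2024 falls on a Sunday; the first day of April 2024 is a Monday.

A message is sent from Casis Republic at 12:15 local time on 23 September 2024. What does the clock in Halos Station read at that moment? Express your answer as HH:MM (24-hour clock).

1 February 2024 is a Thursday, so the first Friday is February 2.
1 September 2024 is a Sunday, so the first Monday is September 2 and the third is September 16.
Daylight saving runs 2 February – 16 September; 23 September 2024 is outside that window, so Casis Republic is on standard time at UTC−10:15.
12:15 Casis Republic + 10h15m = 22:30 UTC.
1 April 2024 is a Monday, so the first Friday is April 5.
1 September 2024 is a Sunday, so the first Saturday is September 7 and the third is September 21.
At the standard offset (UTC−10:00), 22:30 UTC − 10h = 12:30 Halos Station standard time.
The standard-time date in Halos Station, 23 September 2024, is outside the daylight-saving period (5 April – 21 September), so Halos Station is on standard time, UTC−10:00.
22:30 UTC − 10h = 12:30 Halos Station.

12:30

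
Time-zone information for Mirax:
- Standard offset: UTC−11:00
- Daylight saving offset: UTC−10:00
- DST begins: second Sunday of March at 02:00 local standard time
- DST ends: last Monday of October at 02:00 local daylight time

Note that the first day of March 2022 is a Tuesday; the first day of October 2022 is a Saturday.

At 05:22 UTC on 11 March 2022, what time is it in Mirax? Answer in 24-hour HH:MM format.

1 March 2022 is a Tuesday, so the first Sunday is March 6 and the second is March 13.
1 October 2022 is a Saturday, so Mondays fall on 3, 10, 17, 24, 31; the last is October 31.
At the standard offset (UTC−11:00), 05:22 UTC − 11h = 18:22 Mirax standard time (rolling into the previous day, 10 March 2022).
Daylight saving runs 13 March – 31 October; the standard-time date in Mirax, 10 March 2022, is outside that window, so Mirax is on standard time at UTC−11:00.
05:22 UTC − 11h = 18:22 local (rolling into the previous day, 10 March 2022).

18:22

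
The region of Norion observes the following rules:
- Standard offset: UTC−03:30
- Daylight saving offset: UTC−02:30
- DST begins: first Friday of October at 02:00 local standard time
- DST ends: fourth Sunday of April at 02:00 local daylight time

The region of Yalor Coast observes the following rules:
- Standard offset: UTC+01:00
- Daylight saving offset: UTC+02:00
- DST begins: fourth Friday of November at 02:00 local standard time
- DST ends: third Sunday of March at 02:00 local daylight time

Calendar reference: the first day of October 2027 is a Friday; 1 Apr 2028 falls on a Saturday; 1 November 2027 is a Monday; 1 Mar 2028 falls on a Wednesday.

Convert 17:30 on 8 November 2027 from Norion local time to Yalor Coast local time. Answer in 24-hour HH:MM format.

1 October 2027 is a Friday, so the first Friday is October 1.
1 April 2028 is a Saturday, so the first Sunday is April 2 and the fourth is April 23.
Daylight saving runs 1 October 2027 – 23 April 2028; 8 November 2027 is inside that window, so Norion is at UTC−02:30.
17:30 Norion + 2h30m = 20:00 UTC.
1 November 2027 is a Monday, so the first Friday is November 5 and the fourth is November 26.
1 March 2028 is a Wednesday, so the first Sunday is March 5 and the third is March 19.
At the standard offset (UTC+01:00), 20:00 UTC + 1h = 21:00 Yalor Coast standard time.
Daylight saving runs 26 November 2027 – 19 March 2028; the standard-time date in Yalor Coast, 8 November 2027, is outside that window, so Yalor Coast is on standard time at UTC+01:00.
20:00 UTC + 1h = 21:00 Yalor Coast.

21:00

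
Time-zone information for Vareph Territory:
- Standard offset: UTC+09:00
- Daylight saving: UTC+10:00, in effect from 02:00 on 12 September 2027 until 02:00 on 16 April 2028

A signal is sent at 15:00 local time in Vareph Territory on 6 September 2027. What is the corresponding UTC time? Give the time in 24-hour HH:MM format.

06:00

Daylight saving runs 12 September 2027 – 16 April 2028; 6 September 2027 is outside that window, so Vareph Territory is on standard time at UTC+09:00.
15:00 local − 9h = 06:00 UTC.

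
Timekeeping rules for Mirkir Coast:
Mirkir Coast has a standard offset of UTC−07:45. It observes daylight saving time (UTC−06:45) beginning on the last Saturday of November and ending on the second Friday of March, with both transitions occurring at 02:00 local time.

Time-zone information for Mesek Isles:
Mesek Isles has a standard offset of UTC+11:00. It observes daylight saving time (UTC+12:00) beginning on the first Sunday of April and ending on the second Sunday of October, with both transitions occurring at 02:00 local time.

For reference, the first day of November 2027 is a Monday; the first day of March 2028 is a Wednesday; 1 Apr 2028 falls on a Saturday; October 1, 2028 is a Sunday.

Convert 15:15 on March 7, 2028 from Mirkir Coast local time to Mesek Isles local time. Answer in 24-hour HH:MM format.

09:00

1 November 2027 is a Monday, so Saturdays fall on 6, 13, 20, 27; the last is November 27.
1 March 2028 is a Wednesday, so the first Friday is March 3 and the second is March 10.
Daylight saving runs 27 November 2027 – 10 March 2028; March 7, 2028 is inside that window, so Mirkir Coast is at UTC−06:45.
15:15 Mirkir Coast + 6h45m = 22:00 UTC.
1 April 2028 is a Saturday, so the first Sunday is April 2.
1 October 2028 is a Sunday, so the first Sunday is October 1 and the second is October 8.
At the standard offset (UTC+11:00), 22:00 UTC + 11h = 09:00 Mesek Isles standard time (rolling into the next day, 8 March 2028).
The standard-time date in Mesek Isles, March 8, 2028, does not fall between 2 April and 8 October, so daylight saving is not in effect and Mesek Isles is at UTC+11:00.
22:00 UTC + 11h = 09:00 Mesek Isles (rolling into the next day, 8 March 2028).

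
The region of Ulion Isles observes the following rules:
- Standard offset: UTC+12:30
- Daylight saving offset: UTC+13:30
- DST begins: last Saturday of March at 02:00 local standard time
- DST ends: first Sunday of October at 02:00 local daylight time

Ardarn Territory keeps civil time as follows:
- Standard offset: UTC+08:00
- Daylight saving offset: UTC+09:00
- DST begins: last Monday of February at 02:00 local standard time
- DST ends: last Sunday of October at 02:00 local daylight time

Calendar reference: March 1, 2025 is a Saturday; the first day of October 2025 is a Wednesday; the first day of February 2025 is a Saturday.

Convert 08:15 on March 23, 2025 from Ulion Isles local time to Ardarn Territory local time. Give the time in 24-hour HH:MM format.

04:45

1 March 2025 is a Saturday, so Saturdays fall on 1, 8, 15, 22, 29; the last is March 29.
1 October 2025 is a Wednesday, so the first Sunday is October 5.
Daylight saving runs 29 March – 5 October; March 23, 2025 is outside that window, so Ulion Isles is on standard time at UTC+12:30.
08:15 Ulion Isles − 12h30m = 19:45 UTC (rolling into the previous day, 22 March 2025).
1 February 2025 is a Saturday, so Mondays fall on 3, 10, 17, 24; the last is February 24.
1 October 2025 is a Wednesday, so Sundays fall on 5, 12, 19, 26; the last is October 26.
At the standard offset (UTC+08:00), 19:45 UTC + 8h = 03:45 Ardarn Territory standard time (rolling into the next day, 23 March 2025).
The standard-time date in Ardarn Territory, March 23, 2025, falls between 24 February and 26 October, so daylight saving is in effect and Ardarn Territory is at UTC+09:00.
19:45 UTC + 9h = 04:45 Ardarn Territory (rolling into the next day, 23 March 2025).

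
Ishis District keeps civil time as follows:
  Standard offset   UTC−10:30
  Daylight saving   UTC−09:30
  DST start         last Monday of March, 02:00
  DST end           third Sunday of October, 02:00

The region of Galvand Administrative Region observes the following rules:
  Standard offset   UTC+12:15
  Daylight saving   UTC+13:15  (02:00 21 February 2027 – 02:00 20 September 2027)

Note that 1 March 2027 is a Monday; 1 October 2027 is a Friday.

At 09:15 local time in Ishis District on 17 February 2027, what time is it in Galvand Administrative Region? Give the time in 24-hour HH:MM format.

1 March 2027 is a Monday, so Mondays fall on 1, 8, 15, 22, 29; the last is March 29.
1 October 2027 is a Friday, so the first Sunday is October 3 and the third is October 17.
17 February 2027 does not fall between 29 March and 17 October, so daylight saving is not in effect and Ishis District is at UTC−10:30.
09:15 Ishis District + 10h30m = 19:45 UTC.
At the standard offset (UTC+12:15), 19:45 UTC + 12h15m = 08:00 Galvand Administrative Region standard time (rolling into the next day, 18 February 2027).
The standard-time date in Galvand Administrative Region, 18 February 2027, does not fall between 21 February and 20 September, so daylight saving is not in effect and Galvand Administrative Region is at UTC+12:15.
19:45 UTC + 12h15m = 08:00 Galvand Administrative Region (rolling into the next day, 18 February 2027).

08:00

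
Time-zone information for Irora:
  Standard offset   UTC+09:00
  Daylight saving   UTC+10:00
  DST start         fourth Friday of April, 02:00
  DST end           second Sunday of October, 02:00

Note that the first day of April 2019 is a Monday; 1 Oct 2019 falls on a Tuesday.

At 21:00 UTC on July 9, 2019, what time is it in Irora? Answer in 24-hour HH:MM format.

1 April 2019 is a Monday, so the first Friday is April 5 and the fourth is April 26.
1 October 2019 is a Tuesday, so the first Sunday is October 6 and the second is October 13.
At the standard offset (UTC+09:00), 21:00 UTC + 9h = 06:00 Irora standard time (rolling into the next day, 10 July 2019).
Daylight saving runs 26 April – 13 October; the standard-time date in Irora, July 10, 2019, is inside that window, so Irora is at UTC+10:00.
21:00 UTC + 10h = 07:00 local (rolling into the next day, 10 July 2019).

07:00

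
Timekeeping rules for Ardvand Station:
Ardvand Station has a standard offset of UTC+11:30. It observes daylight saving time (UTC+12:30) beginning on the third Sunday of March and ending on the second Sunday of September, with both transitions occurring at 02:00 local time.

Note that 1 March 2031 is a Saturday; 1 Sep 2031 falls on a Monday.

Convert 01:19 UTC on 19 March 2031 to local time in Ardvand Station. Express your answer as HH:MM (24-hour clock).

1 March 2031 is a Saturday, so the first Sunday is March 2 and the third is March 16.
1 September 2031 is a Monday, so the first Sunday is September 7 and the second is September 14.
At the standard offset (UTC+11:30), 01:19 UTC + 11h30m = 12:49 Ardvand Station standard time.
Daylight saving runs 16 March – 14 September; the standard-time date in Ardvand Station, 19 March 2031, is inside that window, so Ardvand Station is at UTC+12:30.
01:19 UTC + 12h30m = 13:49 local.

13:49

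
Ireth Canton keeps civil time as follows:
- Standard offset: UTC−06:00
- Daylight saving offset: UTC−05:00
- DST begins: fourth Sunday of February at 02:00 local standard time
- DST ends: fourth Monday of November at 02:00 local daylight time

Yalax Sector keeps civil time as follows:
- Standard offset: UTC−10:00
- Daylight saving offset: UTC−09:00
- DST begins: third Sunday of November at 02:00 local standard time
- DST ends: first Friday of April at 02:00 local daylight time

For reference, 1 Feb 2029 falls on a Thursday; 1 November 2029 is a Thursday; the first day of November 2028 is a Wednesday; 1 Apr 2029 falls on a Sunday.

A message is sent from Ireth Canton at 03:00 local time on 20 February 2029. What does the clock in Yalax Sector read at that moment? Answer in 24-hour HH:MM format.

00:00

1 February 2029 is a Thursday, so the first Sunday is February 4 and the fourth is February 25.
1 November 2029 is a Thursday, so the first Monday is November 5 and the fourth is November 26.
20 February 2029 does not fall between 25 February and 26 November, so daylight saving is not in effect and Ireth Canton is at UTC−06:00.
03:00 Ireth Canton + 6h = 09:00 UTC.
1 November 2028 is a Wednesday, so the first Sunday is November 5 and the third is November 19.
1 April 2029 is a Sunday, so the first Friday is April 6.
At the standard offset (UTC−10:00), 09:00 UTC − 10h = 23:00 Yalax Sector standard time (rolling into the previous day, 19 February 2029).
Daylight saving runs 19 November 2028 – 6 April 2029; the standard-time date in Yalax Sector, 19 February 2029, is inside that window, so Yalax Sector is at UTC−09:00.
09:00 UTC − 9h = 00:00 Yalax Sector.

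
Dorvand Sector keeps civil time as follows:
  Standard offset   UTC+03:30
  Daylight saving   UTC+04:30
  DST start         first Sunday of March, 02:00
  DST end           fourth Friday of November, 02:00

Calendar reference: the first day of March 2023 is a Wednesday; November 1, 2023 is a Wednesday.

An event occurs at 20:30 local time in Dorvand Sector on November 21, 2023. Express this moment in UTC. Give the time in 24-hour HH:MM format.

16:00

1 March 2023 is a Wednesday, so the first Sunday is March 5.
1 November 2023 is a Wednesday, so the first Friday is November 3 and the fourth is November 24.
Daylight saving runs 5 March – 24 November; November 21, 2023 is inside that window, so Dorvand Sector is at UTC+04:30.
20:30 local − 4h30m = 16:00 UTC.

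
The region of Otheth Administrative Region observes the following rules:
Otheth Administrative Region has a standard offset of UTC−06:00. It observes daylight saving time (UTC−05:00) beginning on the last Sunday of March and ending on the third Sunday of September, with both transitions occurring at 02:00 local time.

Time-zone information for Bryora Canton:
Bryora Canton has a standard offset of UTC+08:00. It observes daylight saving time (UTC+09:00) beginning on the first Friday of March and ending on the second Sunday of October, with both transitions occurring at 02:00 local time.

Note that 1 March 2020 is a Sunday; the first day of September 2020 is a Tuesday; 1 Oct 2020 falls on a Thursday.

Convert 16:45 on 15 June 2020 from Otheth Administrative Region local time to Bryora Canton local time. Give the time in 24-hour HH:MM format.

06:45

1 March 2020 is a Sunday, so Sundays fall on 1, 8, 15, 22, 29; the last is March 29.
1 September 2020 is a Tuesday, so the first Sunday is September 6 and the third is September 20.
15 June 2020 falls between 29 March and 20 September, so daylight saving is in effect and Otheth Administrative Region is at UTC−05:00.
16:45 Otheth Administrative Region + 5h = 21:45 UTC.
1 March 2020 is a Sunday, so the first Friday is March 6.
1 October 2020 is a Thursday, so the first Sunday is October 4 and the second is October 11.
At the standard offset (UTC+08:00), 21:45 UTC + 8h = 05:45 Bryora Canton standard time (rolling into the next day, 16 June 2020).
The standard-time date in Bryora Canton, 16 June 2020, lies within the daylight-saving period (6 March – 11 October), so Bryora Canton is on daylight time, UTC+09:00.
21:45 UTC + 9h = 06:45 Bryora Canton (rolling into the next day, 16 June 2020).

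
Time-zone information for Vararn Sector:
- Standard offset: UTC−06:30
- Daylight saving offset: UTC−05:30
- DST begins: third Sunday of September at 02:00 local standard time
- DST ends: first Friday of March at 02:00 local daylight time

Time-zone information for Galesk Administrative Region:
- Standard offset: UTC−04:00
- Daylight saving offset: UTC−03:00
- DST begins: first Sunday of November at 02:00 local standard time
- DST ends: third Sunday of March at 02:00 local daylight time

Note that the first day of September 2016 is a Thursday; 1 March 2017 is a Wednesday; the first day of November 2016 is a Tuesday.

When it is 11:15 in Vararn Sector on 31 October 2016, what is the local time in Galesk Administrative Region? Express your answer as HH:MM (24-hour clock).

12:45

1 September 2016 is a Thursday, so the first Sunday is September 4 and the third is September 18.
1 March 2017 is a Wednesday, so the first Friday is March 3.
31 October 2016 falls between 18 September 2016 and 3 March 2017, so daylight saving is in effect and Vararn Sector is at UTC−05:30.
11:15 Vararn Sector + 5h30m = 16:45 UTC.
1 November 2016 is a Tuesday, so the first Sunday is November 6.
1 March 2017 is a Wednesday, so the first Sunday is March 5 and the third is March 19.
At the standard offset (UTC−04:00), 16:45 UTC − 4h = 12:45 Galesk Administrative Region standard time.
The standard-time date in Galesk Administrative Region, 31 October 2016, does not fall between 6 November 2016 and 19 March 2017, so daylight saving is not in effect and Galesk Administrative Region is at UTC−04:00.
16:45 UTC − 4h = 12:45 Galesk Administrative Region.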